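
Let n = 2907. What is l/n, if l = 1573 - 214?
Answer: 151/323 ≈ 0.46749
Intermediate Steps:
l = 1359
l/n = 1359/2907 = 1359*(1/2907) = 151/323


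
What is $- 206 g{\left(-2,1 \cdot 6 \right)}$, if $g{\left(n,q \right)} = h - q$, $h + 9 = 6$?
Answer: $1854$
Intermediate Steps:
$h = -3$ ($h = -9 + 6 = -3$)
$g{\left(n,q \right)} = -3 - q$
$- 206 g{\left(-2,1 \cdot 6 \right)} = - 206 \left(-3 - 1 \cdot 6\right) = - 206 \left(-3 - 6\right) = \left(-206\right) \left(-9\right) = 1854$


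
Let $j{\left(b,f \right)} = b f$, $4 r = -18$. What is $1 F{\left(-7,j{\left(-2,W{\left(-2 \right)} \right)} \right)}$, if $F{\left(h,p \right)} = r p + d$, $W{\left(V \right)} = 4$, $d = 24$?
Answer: $60$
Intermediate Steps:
$r = - \frac{9}{2}$ ($r = \frac{1}{4} \left(-18\right) = - \frac{9}{2} \approx -4.5$)
$F{\left(h,p \right)} = 24 - \frac{9 p}{2}$ ($F{\left(h,p \right)} = - \frac{9 p}{2} + 24 = 24 - \frac{9 p}{2}$)
$1 F{\left(-7,j{\left(-2,W{\left(-2 \right)} \right)} \right)} = 1 \left(24 - \frac{9 \left(\left(-2\right) 4\right)}{2}\right) = 1 \left(24 - -36\right) = 1 \left(24 + 36\right) = 1 \cdot 60 = 60$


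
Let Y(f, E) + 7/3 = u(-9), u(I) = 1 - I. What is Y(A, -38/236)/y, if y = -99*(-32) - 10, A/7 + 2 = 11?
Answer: 23/9474 ≈ 0.0024277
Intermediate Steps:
A = 63 (A = -14 + 7*11 = -14 + 77 = 63)
Y(f, E) = 23/3 (Y(f, E) = -7/3 + (1 - 1*(-9)) = -7/3 + (1 + 9) = -7/3 + 10 = 23/3)
y = 3158 (y = 3168 - 10 = 3158)
Y(A, -38/236)/y = (23/3)/3158 = (23/3)*(1/3158) = 23/9474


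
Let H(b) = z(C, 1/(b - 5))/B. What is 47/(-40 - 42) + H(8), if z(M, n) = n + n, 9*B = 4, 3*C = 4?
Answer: 38/41 ≈ 0.92683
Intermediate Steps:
C = 4/3 (C = (⅓)*4 = 4/3 ≈ 1.3333)
B = 4/9 (B = (⅑)*4 = 4/9 ≈ 0.44444)
z(M, n) = 2*n
H(b) = 9/(2*(-5 + b)) (H(b) = (2/(b - 5))/(4/9) = (2/(-5 + b))*(9/4) = 9/(2*(-5 + b)))
47/(-40 - 42) + H(8) = 47/(-40 - 42) + 9/(2*(-5 + 8)) = 47/(-82) + (9/2)/3 = 47*(-1/82) + (9/2)*(⅓) = -47/82 + 3/2 = 38/41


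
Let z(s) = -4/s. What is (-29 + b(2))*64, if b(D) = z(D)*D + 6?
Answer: -1728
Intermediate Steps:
b(D) = 2 (b(D) = (-4/D)*D + 6 = -4 + 6 = 2)
(-29 + b(2))*64 = (-29 + 2)*64 = -27*64 = -1728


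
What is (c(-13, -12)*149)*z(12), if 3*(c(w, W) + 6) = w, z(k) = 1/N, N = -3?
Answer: 4619/9 ≈ 513.22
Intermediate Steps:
z(k) = -⅓ (z(k) = 1/(-3) = -⅓)
c(w, W) = -6 + w/3
(c(-13, -12)*149)*z(12) = ((-6 + (⅓)*(-13))*149)*(-⅓) = ((-6 - 13/3)*149)*(-⅓) = -31/3*149*(-⅓) = -4619/3*(-⅓) = 4619/9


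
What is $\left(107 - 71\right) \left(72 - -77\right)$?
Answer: $5364$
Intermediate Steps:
$\left(107 - 71\right) \left(72 - -77\right) = 36 \left(72 + 77\right) = 36 \cdot 149 = 5364$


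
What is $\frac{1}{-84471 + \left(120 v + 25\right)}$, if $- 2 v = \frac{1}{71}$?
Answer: $- \frac{71}{5995726} \approx -1.1842 \cdot 10^{-5}$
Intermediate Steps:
$v = - \frac{1}{142}$ ($v = - \frac{1}{2 \cdot 71} = \left(- \frac{1}{2}\right) \frac{1}{71} = - \frac{1}{142} \approx -0.0070423$)
$\frac{1}{-84471 + \left(120 v + 25\right)} = \frac{1}{-84471 + \left(120 \left(- \frac{1}{142}\right) + 25\right)} = \frac{1}{-84471 + \left(- \frac{60}{71} + 25\right)} = \frac{1}{-84471 + \frac{1715}{71}} = \frac{1}{- \frac{5995726}{71}} = - \frac{71}{5995726}$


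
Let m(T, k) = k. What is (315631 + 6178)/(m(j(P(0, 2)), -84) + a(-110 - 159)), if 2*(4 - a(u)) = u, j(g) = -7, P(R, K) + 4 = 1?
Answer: 643618/109 ≈ 5904.8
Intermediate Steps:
P(R, K) = -3 (P(R, K) = -4 + 1 = -3)
a(u) = 4 - u/2
(315631 + 6178)/(m(j(P(0, 2)), -84) + a(-110 - 159)) = (315631 + 6178)/(-84 + (4 - (-110 - 159)/2)) = 321809/(-84 + (4 - 1/2*(-269))) = 321809/(-84 + (4 + 269/2)) = 321809/(-84 + 277/2) = 321809/(109/2) = 321809*(2/109) = 643618/109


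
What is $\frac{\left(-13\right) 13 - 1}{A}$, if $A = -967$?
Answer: $\frac{170}{967} \approx 0.1758$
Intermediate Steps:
$\frac{\left(-13\right) 13 - 1}{A} = \frac{\left(-13\right) 13 - 1}{-967} = \left(-169 - 1\right) \left(- \frac{1}{967}\right) = \left(-170\right) \left(- \frac{1}{967}\right) = \frac{170}{967}$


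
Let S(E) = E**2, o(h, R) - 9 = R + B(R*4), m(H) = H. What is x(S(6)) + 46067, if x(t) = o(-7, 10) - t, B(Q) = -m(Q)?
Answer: 46010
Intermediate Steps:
B(Q) = -Q
o(h, R) = 9 - 3*R (o(h, R) = 9 + (R - R*4) = 9 + (R - 4*R) = 9 - 3*R)
x(t) = -21 - t (x(t) = (9 - 3*10) - t = (9 - 30) - t = -21 - t)
x(S(6)) + 46067 = (-21 - 1*6**2) + 46067 = (-21 - 1*36) + 46067 = (-21 - 36) + 46067 = -57 + 46067 = 46010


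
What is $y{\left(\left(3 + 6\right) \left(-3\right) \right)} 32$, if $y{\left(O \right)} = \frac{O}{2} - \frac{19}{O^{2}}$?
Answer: $- \frac{315536}{729} \approx -432.83$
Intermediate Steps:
$y{\left(O \right)} = \frac{O}{2} - \frac{19}{O^{2}}$ ($y{\left(O \right)} = O \frac{1}{2} - \frac{19}{O^{2}} = \frac{O}{2} - \frac{19}{O^{2}}$)
$y{\left(\left(3 + 6\right) \left(-3\right) \right)} 32 = \left(\frac{\left(3 + 6\right) \left(-3\right)}{2} - \frac{19}{9 \left(3 + 6\right)^{2}}\right) 32 = \left(\frac{9 \left(-3\right)}{2} - \frac{19}{729}\right) 32 = \left(\frac{1}{2} \left(-27\right) - \frac{19}{729}\right) 32 = \left(- \frac{27}{2} - \frac{19}{729}\right) 32 = \left(- \frac{19721}{1458}\right) 32 = - \frac{315536}{729}$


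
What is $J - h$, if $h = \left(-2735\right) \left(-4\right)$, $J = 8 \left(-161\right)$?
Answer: $-12228$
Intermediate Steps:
$J = -1288$
$h = 10940$
$J - h = -1288 - 10940 = -12228$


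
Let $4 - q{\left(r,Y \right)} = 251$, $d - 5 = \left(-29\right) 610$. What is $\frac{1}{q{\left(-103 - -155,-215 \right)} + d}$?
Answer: $- \frac{1}{17932} \approx -5.5766 \cdot 10^{-5}$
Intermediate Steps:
$d = -17685$ ($d = 5 - 17690 = -17685$)
$q{\left(r,Y \right)} = -247$ ($q{\left(r,Y \right)} = 4 - 251 = -247$)
$\frac{1}{q{\left(-103 - -155,-215 \right)} + d} = \frac{1}{-247 - 17685} = \frac{1}{-17932} = - \frac{1}{17932}$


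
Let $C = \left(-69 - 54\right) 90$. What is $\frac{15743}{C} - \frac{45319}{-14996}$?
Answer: $\frac{132799651}{83002860} \approx 1.5999$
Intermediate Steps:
$C = -11070$ ($C = \left(-123\right) 90 = -11070$)
$\frac{15743}{C} - \frac{45319}{-14996} = \frac{15743}{-11070} - \frac{45319}{-14996} = 15743 \left(- \frac{1}{11070}\right) - - \frac{45319}{14996} = - \frac{15743}{11070} + \frac{45319}{14996} = \frac{132799651}{83002860}$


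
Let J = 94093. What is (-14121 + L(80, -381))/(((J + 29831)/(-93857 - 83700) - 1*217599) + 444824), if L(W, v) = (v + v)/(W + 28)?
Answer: -45153632885/726214777218 ≈ -0.062177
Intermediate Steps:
L(W, v) = 2*v/(28 + W) (L(W, v) = (2*v)/(28 + W) = 2*v/(28 + W))
(-14121 + L(80, -381))/(((J + 29831)/(-93857 - 83700) - 1*217599) + 444824) = (-14121 + 2*(-381)/(28 + 80))/(((94093 + 29831)/(-93857 - 83700) - 1*217599) + 444824) = (-14121 + 2*(-381)/108)/((123924/(-177557) - 217599) + 444824) = (-14121 + 2*(-381)*(1/108))/((123924*(-1/177557) - 217599) + 444824) = (-14121 - 127/18)/((-123924/177557 - 217599) + 444824) = -254305/(18*(-38636349567/177557 + 444824)) = -254305/(18*40345265401/177557) = -254305/18*177557/40345265401 = -45153632885/726214777218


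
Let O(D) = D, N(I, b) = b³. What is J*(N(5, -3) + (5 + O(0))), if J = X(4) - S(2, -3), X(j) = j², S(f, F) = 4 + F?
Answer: -330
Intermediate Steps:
J = 15 (J = 4² - (4 - 3) = 16 - 1*1 = 16 - 1 = 15)
J*(N(5, -3) + (5 + O(0))) = 15*((-3)³ + (5 + 0)) = 15*(-27 + 5) = 15*(-22) = -330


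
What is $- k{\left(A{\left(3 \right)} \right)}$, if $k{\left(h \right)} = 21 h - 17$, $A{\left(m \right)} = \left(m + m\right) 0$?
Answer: $17$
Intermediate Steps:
$A{\left(m \right)} = 0$ ($A{\left(m \right)} = 2 m 0 = 0$)
$k{\left(h \right)} = -17 + 21 h$
$- k{\left(A{\left(3 \right)} \right)} = - (-17 + 21 \cdot 0) = - (-17 + 0) = \left(-1\right) \left(-17\right) = 17$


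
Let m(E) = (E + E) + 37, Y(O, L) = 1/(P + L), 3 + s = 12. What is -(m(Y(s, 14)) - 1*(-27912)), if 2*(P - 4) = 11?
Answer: -1313607/47 ≈ -27949.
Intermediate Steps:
P = 19/2 (P = 4 + (½)*11 = 4 + 11/2 = 19/2 ≈ 9.5000)
s = 9 (s = -3 + 12 = 9)
Y(O, L) = 1/(19/2 + L)
m(E) = 37 + 2*E (m(E) = 2*E + 37 = 37 + 2*E)
-(m(Y(s, 14)) - 1*(-27912)) = -((37 + 2*(2/(19 + 2*14))) - 1*(-27912)) = -((37 + 2*(2/(19 + 28))) + 27912) = -((37 + 2*(2/47)) + 27912) = -((37 + 4/47) + 27912) = -(1743/47 + 27912) = -1*1313607/47 = -1313607/47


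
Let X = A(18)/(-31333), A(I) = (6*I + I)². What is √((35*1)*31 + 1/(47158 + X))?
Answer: 3*√263204080728353774166/1477585738 ≈ 32.939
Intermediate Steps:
A(I) = 49*I² (A(I) = (7*I)² = 49*I²)
X = -15876/31333 (X = (49*18²)/(-31333) = (49*324)*(-1/31333) = 15876*(-1/31333) = -15876/31333 ≈ -0.50669)
√((35*1)*31 + 1/(47158 + X)) = √((35*1)*31 + 1/(47158 - 15876/31333)) = √(35*31 + 1/(1477585738/31333)) = √(1085 + 31333/1477585738) = √(1603180557063/1477585738) = 3*√263204080728353774166/1477585738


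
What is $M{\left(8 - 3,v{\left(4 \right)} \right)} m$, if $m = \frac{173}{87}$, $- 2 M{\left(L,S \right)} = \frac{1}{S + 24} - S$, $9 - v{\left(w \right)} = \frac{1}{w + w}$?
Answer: $\frac{1073119}{122032} \approx 8.7937$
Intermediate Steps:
$v{\left(w \right)} = 9 - \frac{1}{2 w}$ ($v{\left(w \right)} = 9 - \frac{1}{w + w} = 9 - \frac{1}{2 w}$)
$M{\left(L,S \right)} = \frac{S}{2} - \frac{1}{2 \left(24 + S\right)}$ ($M{\left(L,S \right)} = - \frac{\frac{1}{S + 24} - S}{2} = - \frac{\frac{1}{24 + S} - S}{2} = \frac{S}{2} - \frac{1}{2 \left(24 + S\right)}$)
$m = \frac{173}{87}$ ($m = 173 \cdot \frac{1}{87} = \frac{173}{87} \approx 1.9885$)
$M{\left(8 - 3,v{\left(4 \right)} \right)} m = \frac{-1 + \left(9 - \frac{1}{2 \cdot 4}\right)^{2} + 24 \left(9 - \frac{1}{2 \cdot 4}\right)}{2 \left(24 + \left(9 - \frac{1}{2 \cdot 4}\right)\right)} \frac{173}{87} = \frac{-1 + \left(9 - \frac{1}{8}\right)^{2} + 24 \left(9 - \frac{1}{8}\right)}{2 \left(24 + \left(9 - \frac{1}{8}\right)\right)} \frac{173}{87} = \frac{-1 + \left(\frac{71}{8}\right)^{2} + 24 \cdot \frac{71}{8}}{2 \left(24 + \frac{71}{8}\right)} \frac{173}{87} = \frac{-1 + \frac{5041}{64} + 213}{2 \cdot \frac{263}{8}} \cdot \frac{173}{87} = \frac{1}{2} \cdot \frac{8}{263} \cdot \frac{18609}{64} \cdot \frac{173}{87} = \frac{18609}{4208} \cdot \frac{173}{87} = \frac{1073119}{122032}$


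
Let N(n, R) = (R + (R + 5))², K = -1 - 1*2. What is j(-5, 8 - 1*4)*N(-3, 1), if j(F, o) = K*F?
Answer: 735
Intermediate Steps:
K = -3 (K = -1 - 2 = -3)
j(F, o) = -3*F
N(n, R) = (5 + 2*R)² (N(n, R) = (R + (5 + R))² = (5 + 2*R)²)
j(-5, 8 - 1*4)*N(-3, 1) = (-3*(-5))*(5 + 2*1)² = 15*(5 + 2)² = 15*7² = 15*49 = 735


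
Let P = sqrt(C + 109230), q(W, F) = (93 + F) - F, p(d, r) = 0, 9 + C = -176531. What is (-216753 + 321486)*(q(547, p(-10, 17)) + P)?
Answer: 9740169 + 104733*I*sqrt(67310) ≈ 9.7402e+6 + 2.7172e+7*I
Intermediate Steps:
C = -176540 (C = -9 - 176531 = -176540)
q(W, F) = 93
P = I*sqrt(67310) (P = sqrt(-176540 + 109230) = sqrt(-67310) = I*sqrt(67310) ≈ 259.44*I)
(-216753 + 321486)*(q(547, p(-10, 17)) + P) = (-216753 + 321486)*(93 + I*sqrt(67310)) = 104733*(93 + I*sqrt(67310)) = 9740169 + 104733*I*sqrt(67310)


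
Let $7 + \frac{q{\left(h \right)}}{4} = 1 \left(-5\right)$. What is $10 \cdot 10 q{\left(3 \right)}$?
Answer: $-4800$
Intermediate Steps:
$q{\left(h \right)} = -48$ ($q{\left(h \right)} = -28 + 4 \cdot 1 \left(-5\right) = -28 + 4 \left(-5\right) = -28 - 20 = -48$)
$10 \cdot 10 q{\left(3 \right)} = 10 \cdot 10 \left(-48\right) = 100 \left(-48\right) = -4800$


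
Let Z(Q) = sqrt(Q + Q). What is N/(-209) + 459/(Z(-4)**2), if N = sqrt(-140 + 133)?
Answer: -459/8 - I*sqrt(7)/209 ≈ -57.375 - 0.012659*I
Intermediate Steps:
Z(Q) = sqrt(2)*sqrt(Q) (Z(Q) = sqrt(2*Q) = sqrt(2)*sqrt(Q))
N = I*sqrt(7) (N = sqrt(-7) = I*sqrt(7) ≈ 2.6458*I)
N/(-209) + 459/(Z(-4)**2) = (I*sqrt(7))/(-209) + 459/((sqrt(2)*sqrt(-4))**2) = (I*sqrt(7))*(-1/209) + 459/((sqrt(2)*(2*I))**2) = -I*sqrt(7)/209 + 459/((2*I*sqrt(2))**2) = -I*sqrt(7)/209 + 459/(-8) = -I*sqrt(7)/209 + 459*(-1/8) = -I*sqrt(7)/209 - 459/8 = -459/8 - I*sqrt(7)/209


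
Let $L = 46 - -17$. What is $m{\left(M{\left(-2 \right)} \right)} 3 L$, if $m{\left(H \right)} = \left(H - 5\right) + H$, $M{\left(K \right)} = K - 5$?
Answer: $-3591$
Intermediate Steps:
$M{\left(K \right)} = -5 + K$ ($M{\left(K \right)} = K - 5 = -5 + K$)
$L = 63$ ($L = 46 + 17 = 63$)
$m{\left(H \right)} = -5 + 2 H$ ($m{\left(H \right)} = \left(-5 + H\right) + H = -5 + 2 H$)
$m{\left(M{\left(-2 \right)} \right)} 3 L = \left(-5 + 2 \left(-5 - 2\right)\right) 3 \cdot 63 = \left(-5 + 2 \left(-7\right)\right) 3 \cdot 63 = \left(-5 - 14\right) 3 \cdot 63 = \left(-19\right) 3 \cdot 63 = \left(-57\right) 63 = -3591$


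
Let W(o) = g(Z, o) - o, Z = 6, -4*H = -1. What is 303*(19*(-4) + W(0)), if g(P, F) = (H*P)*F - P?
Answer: -24846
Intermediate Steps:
H = ¼ (H = -¼*(-1) = ¼ ≈ 0.25000)
g(P, F) = -P + F*P/4 (g(P, F) = (P/4)*F - P = F*P/4 - P = -P + F*P/4)
W(o) = -6 + o/2 (W(o) = (¼)*6*(-4 + o) - o = (-6 + 3*o/2) - o = -6 + o/2)
303*(19*(-4) + W(0)) = 303*(19*(-4) + (-6 + (½)*0)) = 303*(-76 + (-6 + 0)) = 303*(-76 - 6) = 303*(-82) = -24846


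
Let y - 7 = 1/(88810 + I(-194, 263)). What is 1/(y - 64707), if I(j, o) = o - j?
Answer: -89267/5775574899 ≈ -1.5456e-5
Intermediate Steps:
y = 624870/89267 (y = 7 + 1/(88810 + (263 - 1*(-194))) = 7 + 1/(88810 + (263 + 194)) = 7 + 1/(88810 + 457) = 7 + 1/89267 = 624870/89267 ≈ 7.0000)
1/(y - 64707) = 1/(624870/89267 - 64707) = 1/(-5775574899/89267) = -89267/5775574899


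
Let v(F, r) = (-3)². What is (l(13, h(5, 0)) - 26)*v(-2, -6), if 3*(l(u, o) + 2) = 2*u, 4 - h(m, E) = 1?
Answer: -174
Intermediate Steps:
h(m, E) = 3 (h(m, E) = 4 - 1*1 = 4 - 1 = 3)
l(u, o) = -2 + 2*u/3 (l(u, o) = -2 + (2*u)/3 = -2 + 2*u/3)
v(F, r) = 9
(l(13, h(5, 0)) - 26)*v(-2, -6) = ((-2 + (⅔)*13) - 26)*9 = ((-2 + 26/3) - 26)*9 = (20/3 - 26)*9 = -58/3*9 = -174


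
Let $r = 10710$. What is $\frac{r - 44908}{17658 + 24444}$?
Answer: $- \frac{17099}{21051} \approx -0.81227$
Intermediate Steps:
$\frac{r - 44908}{17658 + 24444} = \frac{10710 - 44908}{17658 + 24444} = - \frac{34198}{42102} = \left(-34198\right) \frac{1}{42102} = - \frac{17099}{21051}$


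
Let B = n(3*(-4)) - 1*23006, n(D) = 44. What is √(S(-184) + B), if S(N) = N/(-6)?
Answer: I*√206382/3 ≈ 151.43*I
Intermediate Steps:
S(N) = -N/6 (S(N) = N*(-⅙) = -N/6)
B = -22962 (B = 44 - 1*23006 = 44 - 23006 = -22962)
√(S(-184) + B) = √(-⅙*(-184) - 22962) = √(92/3 - 22962) = √(-68794/3) = I*√206382/3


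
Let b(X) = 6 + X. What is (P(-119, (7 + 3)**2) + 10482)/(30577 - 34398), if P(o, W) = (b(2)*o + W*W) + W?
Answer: -19630/3821 ≈ -5.1374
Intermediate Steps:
P(o, W) = W + W**2 + 8*o (P(o, W) = ((6 + 2)*o + W*W) + W = (8*o + W**2) + W = (W**2 + 8*o) + W = W + W**2 + 8*o)
(P(-119, (7 + 3)**2) + 10482)/(30577 - 34398) = (((7 + 3)**2 + ((7 + 3)**2)**2 + 8*(-119)) + 10482)/(30577 - 34398) = ((10**2 + (10**2)**2 - 952) + 10482)/(-3821) = ((100 + 100**2 - 952) + 10482)*(-1/3821) = ((100 + 10000 - 952) + 10482)*(-1/3821) = (9148 + 10482)*(-1/3821) = 19630*(-1/3821) = -19630/3821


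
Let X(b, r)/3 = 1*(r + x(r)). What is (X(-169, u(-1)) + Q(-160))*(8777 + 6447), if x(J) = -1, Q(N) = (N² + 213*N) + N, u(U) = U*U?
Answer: -131535360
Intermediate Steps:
u(U) = U²
Q(N) = N² + 214*N
X(b, r) = -3 + 3*r (X(b, r) = 3*(1*(r - 1)) = 3*(1*(-1 + r)) = 3*(-1 + r) = -3 + 3*r)
(X(-169, u(-1)) + Q(-160))*(8777 + 6447) = ((-3 + 3*(-1)²) - 160*(214 - 160))*(8777 + 6447) = ((-3 + 3*1) - 160*54)*15224 = ((-3 + 3) - 8640)*15224 = (0 - 8640)*15224 = -8640*15224 = -131535360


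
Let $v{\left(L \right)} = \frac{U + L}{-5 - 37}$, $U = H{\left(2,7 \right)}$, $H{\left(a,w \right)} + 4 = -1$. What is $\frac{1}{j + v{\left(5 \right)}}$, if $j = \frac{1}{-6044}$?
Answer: $-6044$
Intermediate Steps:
$j = - \frac{1}{6044} \approx -0.00016545$
$H{\left(a,w \right)} = -5$ ($H{\left(a,w \right)} = -4 - 1 = -5$)
$U = -5$
$v{\left(L \right)} = \frac{5}{42} - \frac{L}{42}$ ($v{\left(L \right)} = \frac{-5 + L}{-5 - 37} = \frac{-5 + L}{-42} = \left(-5 + L\right) \left(- \frac{1}{42}\right) = \frac{5}{42} - \frac{L}{42}$)
$\frac{1}{j + v{\left(5 \right)}} = \frac{1}{- \frac{1}{6044} + \left(\frac{5}{42} - \frac{5}{42}\right)} = \frac{1}{- \frac{1}{6044} + 0} = \frac{1}{- \frac{1}{6044}} = -6044$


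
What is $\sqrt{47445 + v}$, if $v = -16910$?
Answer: $\sqrt{30535} \approx 174.74$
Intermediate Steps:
$\sqrt{47445 + v} = \sqrt{47445 - 16910} = \sqrt{30535}$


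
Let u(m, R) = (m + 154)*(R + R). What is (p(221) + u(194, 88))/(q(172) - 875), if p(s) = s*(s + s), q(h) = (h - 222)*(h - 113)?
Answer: -31786/765 ≈ -41.550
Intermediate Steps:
q(h) = (-222 + h)*(-113 + h)
u(m, R) = 2*R*(154 + m) (u(m, R) = (154 + m)*(2*R) = 2*R*(154 + m))
p(s) = 2*s² (p(s) = s*(2*s) = 2*s²)
(p(221) + u(194, 88))/(q(172) - 875) = (2*221² + 2*88*(154 + 194))/((25086 + 172² - 335*172) - 875) = (2*48841 + 2*88*348)/((25086 + 29584 - 57620) - 875) = (97682 + 61248)/(-2950 - 875) = 158930/(-3825) = 158930*(-1/3825) = -31786/765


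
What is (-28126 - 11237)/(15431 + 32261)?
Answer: -39363/47692 ≈ -0.82536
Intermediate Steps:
(-28126 - 11237)/(15431 + 32261) = -39363/47692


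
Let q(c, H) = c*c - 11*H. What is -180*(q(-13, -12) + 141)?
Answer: -79560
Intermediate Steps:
q(c, H) = c² - 11*H
-180*(q(-13, -12) + 141) = -180*(((-13)² - 11*(-12)) + 141) = -180*((169 + 132) + 141) = -180*(301 + 141) = -180*442 = -79560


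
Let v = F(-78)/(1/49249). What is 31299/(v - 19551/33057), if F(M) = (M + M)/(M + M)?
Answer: 344883681/542668214 ≈ 0.63553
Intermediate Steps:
F(M) = 1 (F(M) = (2*M)/((2*M)) = (2*M)*(1/(2*M)) = 1)
v = 49249 (v = 1/1/49249 = 1/(1/49249) = 1*49249 = 49249)
31299/(v - 19551/33057) = 31299/(49249 - 19551/33057) = 31299/(49249 - 1*6517/11019) = 31299/(49249 - 6517/11019) = 31299/(542668214/11019) = 31299*(11019/542668214) = 344883681/542668214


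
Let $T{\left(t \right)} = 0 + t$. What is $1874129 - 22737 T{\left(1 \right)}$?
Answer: $1851392$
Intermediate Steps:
$T{\left(t \right)} = t$
$1874129 - 22737 T{\left(1 \right)} = 1874129 - 22737 = 1851392$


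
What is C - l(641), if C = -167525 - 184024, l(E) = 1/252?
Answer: -88590349/252 ≈ -3.5155e+5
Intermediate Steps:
l(E) = 1/252
C = -351549
C - l(641) = -351549 - 1*1/252 = -351549 - 1/252 = -88590349/252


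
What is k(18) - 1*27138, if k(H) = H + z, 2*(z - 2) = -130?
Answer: -27183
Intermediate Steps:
z = -63 (z = 2 + (½)*(-130) = 2 - 65 = -63)
k(H) = -63 + H (k(H) = H - 63 = -63 + H)
k(18) - 1*27138 = (-63 + 18) - 1*27138 = -45 - 27138 = -27183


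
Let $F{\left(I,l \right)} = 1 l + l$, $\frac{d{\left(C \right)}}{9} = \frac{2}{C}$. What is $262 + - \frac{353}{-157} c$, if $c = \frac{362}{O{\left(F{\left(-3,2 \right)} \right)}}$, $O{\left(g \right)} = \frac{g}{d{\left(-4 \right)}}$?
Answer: $- \frac{410501}{628} \approx -653.66$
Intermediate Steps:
$d{\left(C \right)} = \frac{18}{C}$ ($d{\left(C \right)} = 9 \frac{2}{C} = \frac{18}{C}$)
$F{\left(I,l \right)} = 2 l$ ($F{\left(I,l \right)} = l + l = 2 l$)
$O{\left(g \right)} = - \frac{2 g}{9}$ ($O{\left(g \right)} = \frac{g}{18 \frac{1}{-4}} = \frac{g}{18 \left(- \frac{1}{4}\right)} = \frac{g}{- \frac{9}{2}} = g \left(- \frac{2}{9}\right) = - \frac{2 g}{9}$)
$c = - \frac{1629}{4}$ ($c = \frac{362}{\left(- \frac{2}{9}\right) 2 \cdot 2} = \frac{362}{\left(- \frac{2}{9}\right) 4} = \frac{362}{- \frac{8}{9}} = 362 \left(- \frac{9}{8}\right) = - \frac{1629}{4} \approx -407.25$)
$262 + - \frac{353}{-157} c = 262 + - \frac{353}{-157} \left(- \frac{1629}{4}\right) = 262 + \left(-353\right) \left(- \frac{1}{157}\right) \left(- \frac{1629}{4}\right) = 262 + \frac{353}{157} \left(- \frac{1629}{4}\right) = 262 - \frac{575037}{628} = - \frac{410501}{628}$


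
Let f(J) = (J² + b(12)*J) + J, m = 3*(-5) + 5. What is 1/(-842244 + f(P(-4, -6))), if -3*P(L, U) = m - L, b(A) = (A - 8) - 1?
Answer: -1/842232 ≈ -1.1873e-6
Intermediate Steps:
m = -10 (m = -15 + 5 = -10)
b(A) = -9 + A (b(A) = (-8 + A) - 1 = -9 + A)
P(L, U) = 10/3 + L/3 (P(L, U) = -(-10 - L)/3 = 10/3 + L/3)
f(J) = J² + 4*J (f(J) = (J² + (-9 + 12)*J) + J = (J² + 3*J) + J = J² + 4*J)
1/(-842244 + f(P(-4, -6))) = 1/(-842244 + (10/3 + (⅓)*(-4))*(4 + (10/3 + (⅓)*(-4)))) = 1/(-842244 + (10/3 - 4/3)*(4 + (10/3 - 4/3))) = 1/(-842244 + 2*(4 + 2)) = 1/(-842244 + 2*6) = 1/(-842244 + 12) = 1/(-842232) = -1/842232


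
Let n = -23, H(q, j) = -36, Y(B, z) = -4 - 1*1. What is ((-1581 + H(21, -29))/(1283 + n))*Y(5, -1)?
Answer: 77/12 ≈ 6.4167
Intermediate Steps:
Y(B, z) = -5 (Y(B, z) = -4 - 1 = -5)
((-1581 + H(21, -29))/(1283 + n))*Y(5, -1) = ((-1581 - 36)/(1283 - 23))*(-5) = -1617/1260*(-5) = -1617*1/1260*(-5) = -77/60*(-5) = 77/12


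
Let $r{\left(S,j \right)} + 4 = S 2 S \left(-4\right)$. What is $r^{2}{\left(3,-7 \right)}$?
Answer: $5776$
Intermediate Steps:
$r{\left(S,j \right)} = -4 - 8 S^{2}$ ($r{\left(S,j \right)} = -4 + S 2 S \left(-4\right) = -4 + 2 S \left(- 4 S\right) = -4 - 8 S^{2}$)
$r^{2}{\left(3,-7 \right)} = \left(-4 - 8 \cdot 3^{2}\right)^{2} = \left(-4 - 72\right)^{2} = \left(-76\right)^{2} = 5776$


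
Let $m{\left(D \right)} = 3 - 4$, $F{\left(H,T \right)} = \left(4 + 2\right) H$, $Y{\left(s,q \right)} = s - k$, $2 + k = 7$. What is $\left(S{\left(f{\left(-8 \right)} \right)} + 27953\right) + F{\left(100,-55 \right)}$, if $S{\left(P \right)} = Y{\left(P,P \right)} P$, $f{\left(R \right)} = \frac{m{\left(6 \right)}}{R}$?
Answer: $\frac{1827353}{64} \approx 28552.0$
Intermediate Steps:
$k = 5$ ($k = -2 + 7 = 5$)
$Y{\left(s,q \right)} = -5 + s$ ($Y{\left(s,q \right)} = s - 5 = -5 + s$)
$F{\left(H,T \right)} = 6 H$
$m{\left(D \right)} = -1$
$f{\left(R \right)} = - \frac{1}{R}$
$S{\left(P \right)} = P \left(-5 + P\right)$ ($S{\left(P \right)} = \left(-5 + P\right) P = P \left(-5 + P\right)$)
$\left(S{\left(f{\left(-8 \right)} \right)} + 27953\right) + F{\left(100,-55 \right)} = \left(- \frac{1}{-8} \left(-5 - \frac{1}{-8}\right) + 27953\right) + 6 \cdot 100 = \left(\left(-1\right) \left(- \frac{1}{8}\right) \left(-5 - - \frac{1}{8}\right) + 27953\right) + 600 = \left(\frac{-5 + \frac{1}{8}}{8} + 27953\right) + 600 = \left(\frac{1}{8} \left(- \frac{39}{8}\right) + 27953\right) + 600 = \left(- \frac{39}{64} + 27953\right) + 600 = \frac{1788953}{64} + 600 = \frac{1827353}{64}$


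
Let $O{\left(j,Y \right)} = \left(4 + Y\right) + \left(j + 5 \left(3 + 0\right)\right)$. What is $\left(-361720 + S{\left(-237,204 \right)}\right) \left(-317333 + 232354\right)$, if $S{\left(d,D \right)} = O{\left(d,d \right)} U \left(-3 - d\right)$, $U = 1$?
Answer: $39786318010$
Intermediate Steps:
$O{\left(j,Y \right)} = 19 + Y + j$ ($O{\left(j,Y \right)} = \left(4 + Y\right) + \left(j + 5 \cdot 3\right) = \left(4 + Y\right) + \left(j + 15\right) = \left(4 + Y\right) + \left(15 + j\right) = 19 + Y + j$)
$S{\left(d,D \right)} = \left(-3 - d\right) \left(19 + 2 d\right)$ ($S{\left(d,D \right)} = \left(19 + d + d\right) 1 \left(-3 - d\right) = \left(19 + 2 d\right) 1 \left(-3 - d\right) = \left(19 + 2 d\right) \left(-3 - d\right) = \left(-3 - d\right) \left(19 + 2 d\right)$)
$\left(-361720 + S{\left(-237,204 \right)}\right) \left(-317333 + 232354\right) = \left(-361720 - \left(3 - 237\right) \left(19 + 2 \left(-237\right)\right)\right) \left(-317333 + 232354\right) = \left(-361720 - - 234 \left(19 - 474\right)\right) \left(-84979\right) = \left(-361720 - \left(-234\right) \left(-455\right)\right) \left(-84979\right) = \left(-361720 - 106470\right) \left(-84979\right) = \left(-468190\right) \left(-84979\right) = 39786318010$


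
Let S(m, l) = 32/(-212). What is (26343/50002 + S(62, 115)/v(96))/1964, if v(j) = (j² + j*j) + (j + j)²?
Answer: 4825169623/17987817083904 ≈ 0.00026825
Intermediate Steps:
S(m, l) = -8/53 (S(m, l) = 32*(-1/212) = -8/53)
v(j) = 6*j² (v(j) = (j² + j²) + (2*j)² = 2*j² + 4*j² = 6*j²)
(26343/50002 + S(62, 115)/v(96))/1964 = (26343/50002 - 8/(53*(6*96²)))/1964 = (26343*(1/50002) - 8/(53*(6*9216)))*(1/1964) = (26343/50002 - 8/53/55296)*(1/1964) = (26343/50002 - 8/53*1/55296)*(1/1964) = (26343/50002 - 1/366336)*(1/1964) = (4825169623/9158766336)*(1/1964) = 4825169623/17987817083904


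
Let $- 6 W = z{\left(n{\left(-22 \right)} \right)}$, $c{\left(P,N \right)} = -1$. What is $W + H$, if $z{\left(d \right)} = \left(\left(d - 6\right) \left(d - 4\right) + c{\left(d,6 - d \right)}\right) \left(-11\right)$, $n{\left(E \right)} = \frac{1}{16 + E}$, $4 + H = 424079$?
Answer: $\frac{91609979}{216} \approx 4.2412 \cdot 10^{5}$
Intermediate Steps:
$H = 424075$ ($H = -4 + 424079 = 424075$)
$z{\left(d \right)} = 11 - 11 \left(-6 + d\right) \left(-4 + d\right)$ ($z{\left(d \right)} = \left(\left(d - 6\right) \left(d - 4\right) - 1\right) \left(-11\right) = \left(\left(-6 + d\right) \left(-4 + d\right) - 1\right) \left(-11\right) = \left(-1 + \left(-6 + d\right) \left(-4 + d\right)\right) \left(-11\right) = 11 - 11 \left(-6 + d\right) \left(-4 + d\right)$)
$W = \frac{9779}{216}$ ($W = - \frac{-253 - 11 \left(\frac{1}{16 - 22}\right)^{2} + \frac{110}{16 - 22}}{6} = - \frac{-253 - 11 \left(\frac{1}{-6}\right)^{2} + \frac{110}{-6}}{6} = - \frac{-253 - 11 \left(- \frac{1}{6}\right)^{2} + 110 \left(- \frac{1}{6}\right)}{6} = - \frac{-253 - \frac{11}{36} - \frac{55}{3}}{6} = \left(- \frac{1}{6}\right) \left(- \frac{9779}{36}\right) = \frac{9779}{216} \approx 45.273$)
$W + H = \frac{9779}{216} + 424075 = \frac{91609979}{216}$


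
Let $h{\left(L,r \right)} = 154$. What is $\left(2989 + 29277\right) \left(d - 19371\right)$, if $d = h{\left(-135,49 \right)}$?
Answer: $-620055722$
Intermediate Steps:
$d = 154$
$\left(2989 + 29277\right) \left(d - 19371\right) = \left(2989 + 29277\right) \left(154 - 19371\right) = 32266 \left(-19217\right) = -620055722$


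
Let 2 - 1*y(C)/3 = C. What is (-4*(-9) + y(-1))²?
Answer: 2025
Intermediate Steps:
y(C) = 6 - 3*C
(-4*(-9) + y(-1))² = (-4*(-9) + (6 - 3*(-1)))² = (36 + (6 + 3))² = (36 + 9)² = 45² = 2025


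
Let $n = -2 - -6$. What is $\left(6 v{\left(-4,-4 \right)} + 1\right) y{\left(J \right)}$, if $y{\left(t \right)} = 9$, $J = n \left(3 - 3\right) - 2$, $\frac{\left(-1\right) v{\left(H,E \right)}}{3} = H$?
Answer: $657$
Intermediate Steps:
$v{\left(H,E \right)} = - 3 H$
$n = 4$ ($n = -2 + 6 = 4$)
$J = -2$ ($J = 4 \left(3 - 3\right) - 2 = 4 \cdot 0 - 2 = 0 - 2 = -2$)
$\left(6 v{\left(-4,-4 \right)} + 1\right) y{\left(J \right)} = \left(6 \left(\left(-3\right) \left(-4\right)\right) + 1\right) 9 = \left(6 \cdot 12 + 1\right) 9 = \left(72 + 1\right) 9 = 73 \cdot 9 = 657$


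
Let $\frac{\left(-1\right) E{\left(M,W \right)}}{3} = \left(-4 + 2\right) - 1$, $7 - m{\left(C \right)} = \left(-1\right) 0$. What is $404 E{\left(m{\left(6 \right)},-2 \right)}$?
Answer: $3636$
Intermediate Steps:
$m{\left(C \right)} = 7$ ($m{\left(C \right)} = 7 - \left(-1\right) 0 = 7 - 0 = 7 + 0 = 7$)
$E{\left(M,W \right)} = 9$ ($E{\left(M,W \right)} = - 3 \left(\left(-4 + 2\right) - 1\right) = - 3 \left(-2 - 1\right) = \left(-3\right) \left(-3\right) = 9$)
$404 E{\left(m{\left(6 \right)},-2 \right)} = 404 \cdot 9 = 3636$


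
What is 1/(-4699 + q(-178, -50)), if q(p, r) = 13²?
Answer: -1/4530 ≈ -0.00022075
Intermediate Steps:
q(p, r) = 169
1/(-4699 + q(-178, -50)) = 1/(-4699 + 169) = 1/(-4530) = -1/4530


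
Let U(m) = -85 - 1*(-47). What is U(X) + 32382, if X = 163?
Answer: 32344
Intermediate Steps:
U(m) = -38 (U(m) = -85 + 47 = -38)
U(X) + 32382 = -38 + 32382 = 32344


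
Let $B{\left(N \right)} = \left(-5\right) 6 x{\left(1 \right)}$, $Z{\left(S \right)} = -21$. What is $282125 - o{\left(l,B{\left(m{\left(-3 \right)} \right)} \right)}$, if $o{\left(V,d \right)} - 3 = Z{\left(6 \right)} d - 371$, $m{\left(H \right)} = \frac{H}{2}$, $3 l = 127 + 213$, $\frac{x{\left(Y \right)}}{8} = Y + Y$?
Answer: $272413$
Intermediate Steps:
$x{\left(Y \right)} = 16 Y$ ($x{\left(Y \right)} = 8 \left(Y + Y\right) = 8 \cdot 2 Y = 16 Y$)
$l = \frac{340}{3}$ ($l = \frac{127 + 213}{3} = \frac{1}{3} \cdot 340 = \frac{340}{3} \approx 113.33$)
$m{\left(H \right)} = \frac{H}{2}$ ($m{\left(H \right)} = H \frac{1}{2} = \frac{H}{2}$)
$B{\left(N \right)} = -480$ ($B{\left(N \right)} = \left(-5\right) 6 \cdot 16 \cdot 1 = \left(-30\right) 16 = -480$)
$o{\left(V,d \right)} = -368 - 21 d$ ($o{\left(V,d \right)} = 3 - \left(371 + 21 d\right) = -368 - 21 d$)
$282125 - o{\left(l,B{\left(m{\left(-3 \right)} \right)} \right)} = 282125 - \left(-368 - -10080\right) = 282125 - \left(-368 + 10080\right) = 282125 - 9712 = 272413$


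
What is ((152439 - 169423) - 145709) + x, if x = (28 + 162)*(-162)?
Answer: -193473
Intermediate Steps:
x = -30780 (x = 190*(-162) = -30780)
((152439 - 169423) - 145709) + x = ((152439 - 169423) - 145709) - 30780 = (-16984 - 145709) - 30780 = -162693 - 30780 = -193473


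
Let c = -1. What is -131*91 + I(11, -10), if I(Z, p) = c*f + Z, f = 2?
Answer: -11912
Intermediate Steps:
I(Z, p) = -2 + Z (I(Z, p) = -1*2 + Z = -2 + Z)
-131*91 + I(11, -10) = -131*91 + (-2 + 11) = -11921 + 9 = -11912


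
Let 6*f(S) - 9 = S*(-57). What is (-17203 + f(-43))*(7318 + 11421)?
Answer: -314684027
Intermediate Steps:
f(S) = 3/2 - 19*S/2 (f(S) = 3/2 + (S*(-57))/6 = 3/2 + (-57*S)/6 = 3/2 - 19*S/2)
(-17203 + f(-43))*(7318 + 11421) = (-17203 + (3/2 - 19/2*(-43)))*(7318 + 11421) = (-17203 + (3/2 + 817/2))*18739 = (-17203 + 410)*18739 = -16793*18739 = -314684027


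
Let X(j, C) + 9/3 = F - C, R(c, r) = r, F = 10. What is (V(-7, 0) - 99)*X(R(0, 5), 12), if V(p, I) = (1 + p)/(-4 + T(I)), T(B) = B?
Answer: 975/2 ≈ 487.50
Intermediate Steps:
X(j, C) = 7 - C (X(j, C) = -3 + (10 - C) = 7 - C)
V(p, I) = (1 + p)/(-4 + I)
(V(-7, 0) - 99)*X(R(0, 5), 12) = ((1 - 7)/(-4 + 0) - 99)*(7 - 1*12) = (-6/(-4) - 99)*(7 - 12) = (-¼*(-6) - 99)*(-5) = (3/2 - 99)*(-5) = -195/2*(-5) = 975/2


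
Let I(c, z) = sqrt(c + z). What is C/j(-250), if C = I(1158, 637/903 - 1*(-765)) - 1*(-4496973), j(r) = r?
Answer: -4496973/250 - sqrt(32012382)/32250 ≈ -17988.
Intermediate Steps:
C = 4496973 + sqrt(32012382)/129 (C = sqrt(1158 + (637/903 - 1*(-765))) - 1*(-4496973) = sqrt(1158 + (637*(1/903) + 765)) + 4496973 = sqrt(1158 + (91/129 + 765)) + 4496973 = sqrt(1158 + 98776/129) + 4496973 = sqrt(248158/129) + 4496973 = sqrt(32012382)/129 + 4496973 = 4496973 + sqrt(32012382)/129 ≈ 4.4970e+6)
C/j(-250) = (4496973 + sqrt(32012382)/129)/(-250) = (4496973 + sqrt(32012382)/129)*(-1/250) = -4496973/250 - sqrt(32012382)/32250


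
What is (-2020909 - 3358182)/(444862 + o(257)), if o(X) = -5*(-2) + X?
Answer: -5379091/445129 ≈ -12.084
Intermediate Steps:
o(X) = 10 + X
(-2020909 - 3358182)/(444862 + o(257)) = (-2020909 - 3358182)/(444862 + (10 + 257)) = -5379091/(444862 + 267) = -5379091/445129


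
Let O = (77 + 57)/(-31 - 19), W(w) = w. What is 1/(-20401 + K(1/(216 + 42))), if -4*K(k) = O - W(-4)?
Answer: -100/2040133 ≈ -4.9016e-5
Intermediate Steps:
O = -67/25 (O = 134/(-50) = 134*(-1/50) = -67/25 ≈ -2.6800)
K(k) = -33/100 (K(k) = -(-67/25 - 1*(-4))/4 = -(-67/25 + 4)/4 = -¼*33/25 = -33/100)
1/(-20401 + K(1/(216 + 42))) = 1/(-20401 - 33/100) = 1/(-2040133/100) = -100/2040133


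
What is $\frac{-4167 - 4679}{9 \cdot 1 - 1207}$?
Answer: $\frac{4423}{599} \approx 7.384$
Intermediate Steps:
$\frac{-4167 - 4679}{9 \cdot 1 - 1207} = - \frac{8846}{9 - 1207} = - \frac{8846}{-1198} = \left(-8846\right) \left(- \frac{1}{1198}\right) = \frac{4423}{599}$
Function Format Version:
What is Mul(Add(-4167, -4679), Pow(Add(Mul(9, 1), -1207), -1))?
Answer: Rational(4423, 599) ≈ 7.3840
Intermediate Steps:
Mul(Add(-4167, -4679), Pow(Add(Mul(9, 1), -1207), -1)) = Mul(-8846, Pow(Add(9, -1207), -1)) = Mul(-8846, Pow(-1198, -1)) = Mul(-8846, Rational(-1, 1198)) = Rational(4423, 599)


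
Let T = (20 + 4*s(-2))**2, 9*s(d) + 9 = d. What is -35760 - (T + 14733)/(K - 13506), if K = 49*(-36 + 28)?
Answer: -40255179011/1125738 ≈ -35759.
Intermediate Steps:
s(d) = -1 + d/9
K = -392 (K = 49*(-8) = -392)
T = 18496/81 (T = (20 + 4*(-1 + (1/9)*(-2)))**2 = (20 + 4*(-1 - 2/9))**2 = (20 + 4*(-11/9))**2 = (20 - 44/9)**2 = (136/9)**2 = 18496/81 ≈ 228.35)
-35760 - (T + 14733)/(K - 13506) = -35760 - (18496/81 + 14733)/(-392 - 13506) = -35760 - 1211869/(81*(-13898)) = -35760 - 1211869*(-1)/(81*13898) = -35760 - 1*(-1211869/1125738) = -35760 + 1211869/1125738 = -40255179011/1125738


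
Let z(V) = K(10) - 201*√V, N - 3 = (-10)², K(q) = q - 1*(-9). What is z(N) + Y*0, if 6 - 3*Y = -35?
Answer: 19 - 201*√103 ≈ -2020.9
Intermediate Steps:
Y = 41/3 (Y = 2 - ⅓*(-35) = 2 + 35/3 = 41/3 ≈ 13.667)
K(q) = 9 + q (K(q) = q + 9 = 9 + q)
N = 103 (N = 3 + (-10)² = 3 + 100 = 103)
z(V) = 19 - 201*√V (z(V) = (9 + 10) - 201*√V = 19 - 201*√V)
z(N) + Y*0 = (19 - 201*√103) + (41/3)*0 = (19 - 201*√103) + 0 = 19 - 201*√103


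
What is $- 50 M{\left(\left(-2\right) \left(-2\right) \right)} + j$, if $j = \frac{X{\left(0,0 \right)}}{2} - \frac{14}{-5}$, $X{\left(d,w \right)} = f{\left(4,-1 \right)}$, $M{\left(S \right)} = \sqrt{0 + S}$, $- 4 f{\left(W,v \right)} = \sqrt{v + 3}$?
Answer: $- \frac{486}{5} - \frac{\sqrt{2}}{8} \approx -97.377$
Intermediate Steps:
$f{\left(W,v \right)} = - \frac{\sqrt{3 + v}}{4}$ ($f{\left(W,v \right)} = - \frac{\sqrt{v + 3}}{4} = - \frac{\sqrt{3 + v}}{4}$)
$M{\left(S \right)} = \sqrt{S}$
$X{\left(d,w \right)} = - \frac{\sqrt{2}}{4}$ ($X{\left(d,w \right)} = - \frac{\sqrt{3 - 1}}{4} = - \frac{\sqrt{2}}{4}$)
$j = \frac{14}{5} - \frac{\sqrt{2}}{8}$ ($j = \frac{\left(- \frac{1}{4}\right) \sqrt{2}}{2} - \frac{14}{-5} = - \frac{\sqrt{2}}{4} \cdot \frac{1}{2} - - \frac{14}{5} = - \frac{\sqrt{2}}{8} + \frac{14}{5} = \frac{14}{5} - \frac{\sqrt{2}}{8} \approx 2.6232$)
$- 50 M{\left(\left(-2\right) \left(-2\right) \right)} + j = - 50 \sqrt{\left(-2\right) \left(-2\right)} + \left(\frac{14}{5} - \frac{\sqrt{2}}{8}\right) = - 50 \sqrt{4} + \left(\frac{14}{5} - \frac{\sqrt{2}}{8}\right) = \left(-50\right) 2 + \left(\frac{14}{5} - \frac{\sqrt{2}}{8}\right) = -100 + \left(\frac{14}{5} - \frac{\sqrt{2}}{8}\right) = - \frac{486}{5} - \frac{\sqrt{2}}{8}$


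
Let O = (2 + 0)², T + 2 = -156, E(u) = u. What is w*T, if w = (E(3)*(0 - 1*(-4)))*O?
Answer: -7584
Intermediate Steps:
T = -158 (T = -2 - 156 = -158)
O = 4 (O = 2² = 4)
w = 48 (w = (3*(0 - 1*(-4)))*4 = (3*(0 + 4))*4 = (3*4)*4 = 12*4 = 48)
w*T = 48*(-158) = -7584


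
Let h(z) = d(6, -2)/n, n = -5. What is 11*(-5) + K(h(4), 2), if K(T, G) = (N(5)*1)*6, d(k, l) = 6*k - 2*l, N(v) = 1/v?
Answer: -269/5 ≈ -53.800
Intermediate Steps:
d(k, l) = -2*l + 6*k
h(z) = -8 (h(z) = (-2*(-2) + 6*6)/(-5) = (4 + 36)*(-⅕) = 40*(-⅕) = -8)
K(T, G) = 6/5 (K(T, G) = (1/5)*6 = ((⅕)*1)*6 = (⅕)*6 = 6/5)
11*(-5) + K(h(4), 2) = 11*(-5) + 6/5 = -55 + 6/5 = -269/5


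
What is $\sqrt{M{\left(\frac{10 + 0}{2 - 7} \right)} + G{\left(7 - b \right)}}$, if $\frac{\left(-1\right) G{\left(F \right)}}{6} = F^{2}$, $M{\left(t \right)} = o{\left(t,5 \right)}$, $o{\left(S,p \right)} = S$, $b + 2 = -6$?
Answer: $26 i \sqrt{2} \approx 36.77 i$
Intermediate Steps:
$b = -8$ ($b = -2 - 6 = -8$)
$M{\left(t \right)} = t$
$G{\left(F \right)} = - 6 F^{2}$
$\sqrt{M{\left(\frac{10 + 0}{2 - 7} \right)} + G{\left(7 - b \right)}} = \sqrt{\frac{10 + 0}{2 - 7} - 6 \left(7 - -8\right)^{2}} = \sqrt{\frac{10}{-5} - 6 \left(7 + 8\right)^{2}} = \sqrt{10 \left(- \frac{1}{5}\right) - 6 \cdot 15^{2}} = \sqrt{-2 - 1350} = \sqrt{-1352} = 26 i \sqrt{2}$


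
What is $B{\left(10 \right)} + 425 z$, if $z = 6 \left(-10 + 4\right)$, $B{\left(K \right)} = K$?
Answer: $-15290$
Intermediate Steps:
$z = -36$ ($z = 6 \left(-6\right) = -36$)
$B{\left(10 \right)} + 425 z = 10 + 425 \left(-36\right) = 10 - 15300 = -15290$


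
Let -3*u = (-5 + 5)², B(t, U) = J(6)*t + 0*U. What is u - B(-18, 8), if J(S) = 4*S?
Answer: 432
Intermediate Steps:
B(t, U) = 24*t (B(t, U) = (4*6)*t + 0*U = 24*t + 0 = 24*t)
u = 0 (u = -(-5 + 5)²/3 = -⅓*0² = -⅓*0 = 0)
u - B(-18, 8) = 0 - 24*(-18) = 0 - 1*(-432) = 0 + 432 = 432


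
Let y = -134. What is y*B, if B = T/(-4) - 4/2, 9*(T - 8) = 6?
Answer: 1675/3 ≈ 558.33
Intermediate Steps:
T = 26/3 (T = 8 + (⅑)*6 = 8 + ⅔ = 26/3 ≈ 8.6667)
B = -25/6 (B = (26/3)/(-4) - 4/2 = (26/3)*(-¼) - 4*½ = -13/6 - 2 = -25/6 ≈ -4.1667)
y*B = -134*(-25/6) = 1675/3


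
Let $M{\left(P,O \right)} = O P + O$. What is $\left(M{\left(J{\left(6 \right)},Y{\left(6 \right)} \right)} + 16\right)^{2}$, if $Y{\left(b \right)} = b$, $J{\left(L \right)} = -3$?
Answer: $16$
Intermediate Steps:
$M{\left(P,O \right)} = O + O P$
$\left(M{\left(J{\left(6 \right)},Y{\left(6 \right)} \right)} + 16\right)^{2} = \left(6 \left(1 - 3\right) + 16\right)^{2} = \left(6 \left(-2\right) + 16\right)^{2} = \left(-12 + 16\right)^{2} = 4^{2} = 16$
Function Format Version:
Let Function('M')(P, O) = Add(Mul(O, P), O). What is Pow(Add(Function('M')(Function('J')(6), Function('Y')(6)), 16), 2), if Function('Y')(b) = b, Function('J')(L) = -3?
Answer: 16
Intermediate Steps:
Function('M')(P, O) = Add(O, Mul(O, P))
Pow(Add(Function('M')(Function('J')(6), Function('Y')(6)), 16), 2) = Pow(Add(Mul(6, Add(1, -3)), 16), 2) = Pow(Add(Mul(6, -2), 16), 2) = Pow(Add(-12, 16), 2) = Pow(4, 2) = 16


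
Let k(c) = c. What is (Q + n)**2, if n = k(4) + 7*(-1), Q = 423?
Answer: 176400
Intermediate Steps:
n = -3 (n = 4 + 7*(-1) = 4 - 7 = -3)
(Q + n)**2 = (423 - 3)**2 = 420**2 = 176400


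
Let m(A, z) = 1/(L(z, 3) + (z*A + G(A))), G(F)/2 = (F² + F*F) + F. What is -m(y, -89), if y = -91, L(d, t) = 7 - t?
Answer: -1/41045 ≈ -2.4364e-5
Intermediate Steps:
G(F) = 2*F + 4*F² (G(F) = 2*((F² + F*F) + F) = 2*((F² + F²) + F) = 2*(2*F² + F) = 2*(F + 2*F²) = 2*F + 4*F²)
m(A, z) = 1/(4 + A*z + 2*A*(1 + 2*A)) (m(A, z) = 1/((7 - 1*3) + (z*A + 2*A*(1 + 2*A))) = 1/((7 - 3) + (A*z + 2*A*(1 + 2*A))) = 1/(4 + (A*z + 2*A*(1 + 2*A))) = 1/(4 + A*z + 2*A*(1 + 2*A)))
-m(y, -89) = -1/(4 - 91*(-89) + 2*(-91)*(1 + 2*(-91))) = -1/(4 + 8099 + 2*(-91)*(1 - 182)) = -1/(4 + 8099 + 2*(-91)*(-181)) = -1/(4 + 8099 + 32942) = -1/41045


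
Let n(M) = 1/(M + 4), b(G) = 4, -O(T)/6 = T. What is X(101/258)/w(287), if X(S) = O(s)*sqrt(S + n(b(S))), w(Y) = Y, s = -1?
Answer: sqrt(137514)/24682 ≈ 0.015024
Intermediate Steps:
O(T) = -6*T
n(M) = 1/(4 + M)
X(S) = 6*sqrt(1/8 + S) (X(S) = (-6*(-1))*sqrt(S + 1/(4 + 4)) = 6*sqrt(S + 1/8) = 6*sqrt(1/8 + S))
X(101/258)/w(287) = (3*sqrt(2 + 16*(101/258))/2)/287 = (3*sqrt(2 + 16*(101*(1/258)))/2)*(1/287) = (3*sqrt(2 + 16*(101/258))/2)*(1/287) = (3*sqrt(2 + 808/129)/2)*(1/287) = (3*sqrt(1066/129)/2)*(1/287) = (3*(sqrt(137514)/129)/2)*(1/287) = (sqrt(137514)/86)*(1/287) = sqrt(137514)/24682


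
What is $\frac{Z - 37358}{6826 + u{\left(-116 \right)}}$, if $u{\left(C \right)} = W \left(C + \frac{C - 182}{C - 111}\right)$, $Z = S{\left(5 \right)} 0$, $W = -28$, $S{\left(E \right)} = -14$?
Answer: $- \frac{4240133}{1139227} \approx -3.7219$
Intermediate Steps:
$Z = 0$ ($Z = \left(-14\right) 0 = 0$)
$u{\left(C \right)} = - 28 C - \frac{28 \left(-182 + C\right)}{-111 + C}$ ($u{\left(C \right)} = - 28 \left(C + \frac{C - 182}{C - 111}\right) = - 28 \left(C + \frac{-182 + C}{C - 111}\right) = - 28 \left(C + \frac{-182 + C}{-111 + C}\right) = - 28 C - \frac{28 \left(-182 + C\right)}{-111 + C}$)
$\frac{Z - 37358}{6826 + u{\left(-116 \right)}} = \frac{0 - 37358}{6826 + \frac{28 \left(182 - \left(-116\right)^{2} + 110 \left(-116\right)\right)}{-111 - 116}} = - \frac{37358}{6826 + \frac{28 \left(182 - 13456 - 12760\right)}{-227}} = - \frac{37358}{6826 + 28 \left(- \frac{1}{227}\right) \left(182 - 13456 - 12760\right)} = - \frac{37358}{6826 + 28 \left(- \frac{1}{227}\right) \left(-26034\right)} = - \frac{37358}{6826 + \frac{728952}{227}} = - \frac{37358}{\frac{2278454}{227}} = \left(-37358\right) \frac{227}{2278454} = - \frac{4240133}{1139227}$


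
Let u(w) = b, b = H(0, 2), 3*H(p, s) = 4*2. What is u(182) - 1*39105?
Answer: -117307/3 ≈ -39102.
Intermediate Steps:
H(p, s) = 8/3 (H(p, s) = (4*2)/3 = (⅓)*8 = 8/3)
b = 8/3 ≈ 2.6667
u(w) = 8/3
u(182) - 1*39105 = 8/3 - 1*39105 = 8/3 - 39105 = -117307/3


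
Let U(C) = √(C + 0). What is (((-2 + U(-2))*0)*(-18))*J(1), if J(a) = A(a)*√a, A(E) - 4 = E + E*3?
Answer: 0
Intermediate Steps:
A(E) = 4 + 4*E (A(E) = 4 + (E + E*3) = 4 + (E + 3*E) = 4 + 4*E)
J(a) = √a*(4 + 4*a) (J(a) = (4 + 4*a)*√a = √a*(4 + 4*a))
U(C) = √C
(((-2 + U(-2))*0)*(-18))*J(1) = (((-2 + √(-2))*0)*(-18))*(4*√1*(1 + 1)) = (((-2 + I*√2)*0)*(-18))*(4*1*2) = (0*(-18))*8 = 0*8 = 0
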